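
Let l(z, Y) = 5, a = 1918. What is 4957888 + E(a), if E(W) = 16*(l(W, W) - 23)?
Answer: 4957600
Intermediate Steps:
E(W) = -288 (E(W) = 16*(5 - 23) = 16*(-18) = -288)
4957888 + E(a) = 4957888 - 288 = 4957600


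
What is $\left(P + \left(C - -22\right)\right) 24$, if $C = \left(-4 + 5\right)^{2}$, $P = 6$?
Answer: $696$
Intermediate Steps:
$C = 1$ ($C = 1^{2} = 1$)
$\left(P + \left(C - -22\right)\right) 24 = \left(6 + \left(1 - -22\right)\right) 24 = \left(6 + \left(1 + 22\right)\right) 24 = \left(6 + 23\right) 24 = 29 \cdot 24 = 696$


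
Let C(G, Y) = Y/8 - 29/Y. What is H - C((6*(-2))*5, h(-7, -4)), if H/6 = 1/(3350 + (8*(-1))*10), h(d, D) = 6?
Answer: 26717/6540 ≈ 4.0852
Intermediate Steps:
C(G, Y) = -29/Y + Y/8 (C(G, Y) = Y*(⅛) - 29/Y = Y/8 - 29/Y = -29/Y + Y/8)
H = 1/545 (H = 6/(3350 + (8*(-1))*10) = 6/(3350 - 8*10) = 6/(3350 - 80) = 6/3270 = 6*(1/3270) = 1/545 ≈ 0.0018349)
H - C((6*(-2))*5, h(-7, -4)) = 1/545 - (-29/6 + (⅛)*6) = 1/545 - (-29*⅙ + ¾) = 1/545 - (-29/6 + ¾) = 1/545 - 1*(-49/12) = 1/545 + 49/12 = 26717/6540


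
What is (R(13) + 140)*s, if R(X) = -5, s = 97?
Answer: 13095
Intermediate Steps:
(R(13) + 140)*s = (-5 + 140)*97 = 135*97 = 13095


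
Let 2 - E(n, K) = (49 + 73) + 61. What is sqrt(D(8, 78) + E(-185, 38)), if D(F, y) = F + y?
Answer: I*sqrt(95) ≈ 9.7468*I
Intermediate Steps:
E(n, K) = -181 (E(n, K) = 2 - ((49 + 73) + 61) = 2 - (122 + 61) = 2 - 1*183 = 2 - 183 = -181)
sqrt(D(8, 78) + E(-185, 38)) = sqrt((8 + 78) - 181) = sqrt(86 - 181) = sqrt(-95) = I*sqrt(95)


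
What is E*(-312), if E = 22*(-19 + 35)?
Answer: -109824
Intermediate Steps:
E = 352 (E = 22*16 = 352)
E*(-312) = 352*(-312) = -109824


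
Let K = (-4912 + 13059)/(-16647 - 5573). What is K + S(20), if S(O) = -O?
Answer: -452547/22220 ≈ -20.367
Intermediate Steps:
K = -8147/22220 (K = 8147/(-22220) = 8147*(-1/22220) = -8147/22220 ≈ -0.36665)
K + S(20) = -8147/22220 - 1*20 = -8147/22220 - 20 = -452547/22220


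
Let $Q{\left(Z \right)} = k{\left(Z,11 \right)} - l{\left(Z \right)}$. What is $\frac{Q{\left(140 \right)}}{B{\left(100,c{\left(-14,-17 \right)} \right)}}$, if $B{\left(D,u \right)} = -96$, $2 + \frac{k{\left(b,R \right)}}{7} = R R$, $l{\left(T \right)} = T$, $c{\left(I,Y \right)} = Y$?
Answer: $- \frac{231}{32} \approx -7.2188$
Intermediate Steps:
$k{\left(b,R \right)} = -14 + 7 R^{2}$ ($k{\left(b,R \right)} = -14 + 7 R R = -14 + 7 R^{2}$)
$Q{\left(Z \right)} = 833 - Z$ ($Q{\left(Z \right)} = \left(-14 + 7 \cdot 11^{2}\right) - Z = \left(-14 + 7 \cdot 121\right) - Z = \left(-14 + 847\right) - Z = 833 - Z$)
$\frac{Q{\left(140 \right)}}{B{\left(100,c{\left(-14,-17 \right)} \right)}} = \frac{833 - 140}{-96} = \left(833 - 140\right) \left(- \frac{1}{96}\right) = 693 \left(- \frac{1}{96}\right) = - \frac{231}{32}$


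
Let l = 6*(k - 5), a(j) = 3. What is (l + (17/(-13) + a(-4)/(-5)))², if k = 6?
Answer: 70756/4225 ≈ 16.747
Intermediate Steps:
l = 6 (l = 6*(6 - 5) = 6*1 = 6)
(l + (17/(-13) + a(-4)/(-5)))² = (6 + (17/(-13) + 3/(-5)))² = (6 + (17*(-1/13) + 3*(-⅕)))² = (6 + (-17/13 - ⅗))² = (6 - 124/65)² = (266/65)² = 70756/4225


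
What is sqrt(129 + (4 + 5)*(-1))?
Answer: 2*sqrt(30) ≈ 10.954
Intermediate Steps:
sqrt(129 + (4 + 5)*(-1)) = sqrt(129 + 9*(-1)) = sqrt(129 - 9) = sqrt(120) = 2*sqrt(30)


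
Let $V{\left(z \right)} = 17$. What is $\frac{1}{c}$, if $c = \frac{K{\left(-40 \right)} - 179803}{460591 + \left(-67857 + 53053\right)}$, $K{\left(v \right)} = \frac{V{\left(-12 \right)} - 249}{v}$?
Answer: $- \frac{2228935}{898986} \approx -2.4794$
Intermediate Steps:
$K{\left(v \right)} = - \frac{232}{v}$ ($K{\left(v \right)} = \frac{17 - 249}{v} = - \frac{232}{v}$)
$c = - \frac{898986}{2228935}$ ($c = \frac{- \frac{232}{-40} - 179803}{460591 + \left(-67857 + 53053\right)} = \frac{\left(-232\right) \left(- \frac{1}{40}\right) - 179803}{460591 - 14804} = \frac{\frac{29}{5} - 179803}{445787} = \left(- \frac{898986}{5}\right) \frac{1}{445787} = - \frac{898986}{2228935} \approx -0.40333$)
$\frac{1}{c} = \frac{1}{- \frac{898986}{2228935}} = - \frac{2228935}{898986}$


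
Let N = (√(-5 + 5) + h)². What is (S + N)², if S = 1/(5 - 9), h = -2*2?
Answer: 3969/16 ≈ 248.06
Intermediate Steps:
h = -4
S = -¼ (S = 1/(-4) = -¼ ≈ -0.25000)
N = 16 (N = (√(-5 + 5) - 4)² = (√0 - 4)² = (0 - 4)² = (-4)² = 16)
(S + N)² = (-¼ + 16)² = (63/4)² = 3969/16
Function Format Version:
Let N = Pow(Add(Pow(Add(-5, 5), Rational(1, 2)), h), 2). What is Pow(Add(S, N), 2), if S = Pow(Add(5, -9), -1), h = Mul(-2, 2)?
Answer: Rational(3969, 16) ≈ 248.06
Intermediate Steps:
h = -4
S = Rational(-1, 4) (S = Pow(-4, -1) = Rational(-1, 4) ≈ -0.25000)
N = 16 (N = Pow(Add(Pow(Add(-5, 5), Rational(1, 2)), -4), 2) = Pow(Add(Pow(0, Rational(1, 2)), -4), 2) = Pow(Add(0, -4), 2) = Pow(-4, 2) = 16)
Pow(Add(S, N), 2) = Pow(Add(Rational(-1, 4), 16), 2) = Pow(Rational(63, 4), 2) = Rational(3969, 16)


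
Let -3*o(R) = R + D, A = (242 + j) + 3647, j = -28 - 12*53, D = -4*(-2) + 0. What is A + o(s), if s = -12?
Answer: 9679/3 ≈ 3226.3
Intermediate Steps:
D = 8 (D = 8 + 0 = 8)
j = -664 (j = -28 - 636 = -664)
A = 3225 (A = (242 - 664) + 3647 = -422 + 3647 = 3225)
o(R) = -8/3 - R/3 (o(R) = -(R + 8)/3 = -(8 + R)/3 = -8/3 - R/3)
A + o(s) = 3225 + (-8/3 - 1/3*(-12)) = 3225 + (-8/3 + 4) = 3225 + 4/3 = 9679/3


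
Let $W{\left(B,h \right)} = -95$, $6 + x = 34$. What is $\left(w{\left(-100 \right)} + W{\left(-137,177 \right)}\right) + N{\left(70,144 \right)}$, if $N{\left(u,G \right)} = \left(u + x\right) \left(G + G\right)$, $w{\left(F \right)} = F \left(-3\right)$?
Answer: $28429$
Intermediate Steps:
$w{\left(F \right)} = - 3 F$
$x = 28$ ($x = -6 + 34 = 28$)
$N{\left(u,G \right)} = 2 G \left(28 + u\right)$ ($N{\left(u,G \right)} = \left(u + 28\right) \left(G + G\right) = \left(28 + u\right) 2 G = 2 G \left(28 + u\right)$)
$\left(w{\left(-100 \right)} + W{\left(-137,177 \right)}\right) + N{\left(70,144 \right)} = \left(\left(-3\right) \left(-100\right) - 95\right) + 2 \cdot 144 \left(28 + 70\right) = \left(300 - 95\right) + 2 \cdot 144 \cdot 98 = 205 + 28224 = 28429$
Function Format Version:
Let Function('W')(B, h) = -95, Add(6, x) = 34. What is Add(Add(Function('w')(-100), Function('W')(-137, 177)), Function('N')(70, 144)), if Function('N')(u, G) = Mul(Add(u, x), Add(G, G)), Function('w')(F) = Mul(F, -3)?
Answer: 28429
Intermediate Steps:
Function('w')(F) = Mul(-3, F)
x = 28 (x = Add(-6, 34) = 28)
Function('N')(u, G) = Mul(2, G, Add(28, u)) (Function('N')(u, G) = Mul(Add(u, 28), Add(G, G)) = Mul(Add(28, u), Mul(2, G)) = Mul(2, G, Add(28, u)))
Add(Add(Function('w')(-100), Function('W')(-137, 177)), Function('N')(70, 144)) = Add(Add(Mul(-3, -100), -95), Mul(2, 144, Add(28, 70))) = Add(Add(300, -95), Mul(2, 144, 98)) = Add(205, 28224) = 28429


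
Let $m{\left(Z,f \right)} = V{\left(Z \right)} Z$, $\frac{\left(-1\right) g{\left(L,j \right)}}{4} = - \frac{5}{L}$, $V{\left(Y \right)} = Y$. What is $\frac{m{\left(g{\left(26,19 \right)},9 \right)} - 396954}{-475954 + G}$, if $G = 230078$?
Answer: $\frac{33542563}{20776522} \approx 1.6144$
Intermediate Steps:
$g{\left(L,j \right)} = \frac{20}{L}$ ($g{\left(L,j \right)} = - 4 \left(- \frac{5}{L}\right) = \frac{20}{L}$)
$m{\left(Z,f \right)} = Z^{2}$ ($m{\left(Z,f \right)} = Z Z = Z^{2}$)
$\frac{m{\left(g{\left(26,19 \right)},9 \right)} - 396954}{-475954 + G} = \frac{\left(\frac{20}{26}\right)^{2} - 396954}{-475954 + 230078} = \frac{\left(20 \cdot \frac{1}{26}\right)^{2} - 396954}{-245876} = \left(\left(\frac{10}{13}\right)^{2} - 396954\right) \left(- \frac{1}{245876}\right) = \left(\frac{100}{169} - 396954\right) \left(- \frac{1}{245876}\right) = \left(- \frac{67085126}{169}\right) \left(- \frac{1}{245876}\right) = \frac{33542563}{20776522}$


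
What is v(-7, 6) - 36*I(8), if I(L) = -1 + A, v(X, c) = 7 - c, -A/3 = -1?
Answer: -71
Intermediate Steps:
A = 3 (A = -3*(-1) = 3)
I(L) = 2 (I(L) = -1 + 3 = 2)
v(-7, 6) - 36*I(8) = (7 - 1*6) - 36*2 = (7 - 6) - 72 = 1 - 72 = -71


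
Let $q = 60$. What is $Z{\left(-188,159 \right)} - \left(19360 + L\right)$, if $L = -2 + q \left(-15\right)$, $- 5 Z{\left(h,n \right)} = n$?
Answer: $- \frac{92449}{5} \approx -18490.0$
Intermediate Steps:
$Z{\left(h,n \right)} = - \frac{n}{5}$
$L = -902$ ($L = -2 + 60 \left(-15\right) = -2 - 900 = -902$)
$Z{\left(-188,159 \right)} - \left(19360 + L\right) = \left(- \frac{1}{5}\right) 159 - 18458 = - \frac{159}{5} + \left(-19360 + 902\right) = - \frac{159}{5} - 18458 = - \frac{92449}{5}$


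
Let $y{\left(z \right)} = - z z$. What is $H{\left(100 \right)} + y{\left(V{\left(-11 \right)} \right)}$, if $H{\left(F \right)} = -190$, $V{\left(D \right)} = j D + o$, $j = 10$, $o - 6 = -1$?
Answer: $-11215$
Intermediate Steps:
$o = 5$ ($o = 6 - 1 = 5$)
$V{\left(D \right)} = 5 + 10 D$ ($V{\left(D \right)} = 10 D + 5 = 5 + 10 D$)
$y{\left(z \right)} = - z^{2}$
$H{\left(100 \right)} + y{\left(V{\left(-11 \right)} \right)} = -190 - \left(5 + 10 \left(-11\right)\right)^{2} = -190 - \left(5 - 110\right)^{2} = -190 - \left(-105\right)^{2} = -190 - 11025 = -11215$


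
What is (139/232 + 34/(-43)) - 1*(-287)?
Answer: 2861201/9976 ≈ 286.81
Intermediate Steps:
(139/232 + 34/(-43)) - 1*(-287) = (139*(1/232) + 34*(-1/43)) + 287 = (139/232 - 34/43) + 287 = -1911/9976 + 287 = 2861201/9976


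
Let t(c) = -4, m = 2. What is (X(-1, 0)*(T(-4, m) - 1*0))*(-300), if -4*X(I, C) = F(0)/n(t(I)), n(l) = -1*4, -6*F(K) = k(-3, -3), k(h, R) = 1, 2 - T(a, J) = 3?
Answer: -25/8 ≈ -3.1250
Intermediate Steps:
T(a, J) = -1 (T(a, J) = 2 - 1*3 = 2 - 3 = -1)
F(K) = -⅙ (F(K) = -⅙*1 = -⅙)
n(l) = -4
X(I, C) = -1/96 (X(I, C) = -(-1)/(24*(-4)) = -(-1)*(-1)/(24*4) = -¼*1/24 = -1/96)
(X(-1, 0)*(T(-4, m) - 1*0))*(-300) = -(-1 - 1*0)/96*(-300) = -(-1 + 0)/96*(-300) = -1/96*(-1)*(-300) = (1/96)*(-300) = -25/8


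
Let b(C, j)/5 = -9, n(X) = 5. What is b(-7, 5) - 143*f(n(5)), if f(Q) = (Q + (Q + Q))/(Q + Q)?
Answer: -519/2 ≈ -259.50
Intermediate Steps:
b(C, j) = -45 (b(C, j) = 5*(-9) = -45)
f(Q) = 3/2 (f(Q) = (Q + 2*Q)/((2*Q)) = (3*Q)*(1/(2*Q)) = 3/2)
b(-7, 5) - 143*f(n(5)) = -45 - 143*3/2 = -45 - 429/2 = -519/2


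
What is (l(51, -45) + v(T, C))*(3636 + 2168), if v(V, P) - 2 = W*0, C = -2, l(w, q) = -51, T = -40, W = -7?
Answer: -284396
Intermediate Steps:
v(V, P) = 2 (v(V, P) = 2 - 7*0 = 2 + 0 = 2)
(l(51, -45) + v(T, C))*(3636 + 2168) = (-51 + 2)*(3636 + 2168) = -49*5804 = -284396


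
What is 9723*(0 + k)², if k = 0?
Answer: 0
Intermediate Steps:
9723*(0 + k)² = 9723*(0 + 0)² = 9723*0² = 9723*0 = 0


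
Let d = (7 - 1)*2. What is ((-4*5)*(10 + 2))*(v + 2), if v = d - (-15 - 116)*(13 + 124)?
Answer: -4310640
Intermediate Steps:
d = 12 (d = 6*2 = 12)
v = 17959 (v = 12 - (-15 - 116)*(13 + 124) = 12 - (-131)*137 = 12 - 1*(-17947) = 12 + 17947 = 17959)
((-4*5)*(10 + 2))*(v + 2) = ((-4*5)*(10 + 2))*(17959 + 2) = -20*12*17961 = -240*17961 = -4310640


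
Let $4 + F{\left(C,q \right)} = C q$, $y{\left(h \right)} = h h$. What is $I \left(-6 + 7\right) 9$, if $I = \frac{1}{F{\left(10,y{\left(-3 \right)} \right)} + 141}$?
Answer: $\frac{9}{227} \approx 0.039648$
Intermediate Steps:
$y{\left(h \right)} = h^{2}$
$F{\left(C,q \right)} = -4 + C q$
$I = \frac{1}{227}$ ($I = \frac{1}{\left(-4 + 10 \left(-3\right)^{2}\right) + 141} = \frac{1}{\left(-4 + 10 \cdot 9\right) + 141} = \frac{1}{\left(-4 + 90\right) + 141} = \frac{1}{86 + 141} = \frac{1}{227} \approx 0.0044053$)
$I \left(-6 + 7\right) 9 = \frac{\left(-6 + 7\right) 9}{227} = \frac{1 \cdot 9}{227} = \frac{1}{227} \cdot 9 = \frac{9}{227}$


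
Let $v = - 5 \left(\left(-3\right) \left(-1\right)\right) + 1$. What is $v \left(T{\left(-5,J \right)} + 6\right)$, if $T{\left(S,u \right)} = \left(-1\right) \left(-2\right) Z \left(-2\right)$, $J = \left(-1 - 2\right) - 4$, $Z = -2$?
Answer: $-196$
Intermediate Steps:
$J = -7$ ($J = -3 - 4 = -7$)
$T{\left(S,u \right)} = 8$ ($T{\left(S,u \right)} = \left(-1\right) \left(-2\right) \left(-2\right) \left(-2\right) = 2 \left(-2\right) \left(-2\right) = \left(-4\right) \left(-2\right) = 8$)
$v = -14$ ($v = \left(-5\right) 3 + 1 = -15 + 1 = -14$)
$v \left(T{\left(-5,J \right)} + 6\right) = - 14 \left(8 + 6\right) = \left(-14\right) 14 = -196$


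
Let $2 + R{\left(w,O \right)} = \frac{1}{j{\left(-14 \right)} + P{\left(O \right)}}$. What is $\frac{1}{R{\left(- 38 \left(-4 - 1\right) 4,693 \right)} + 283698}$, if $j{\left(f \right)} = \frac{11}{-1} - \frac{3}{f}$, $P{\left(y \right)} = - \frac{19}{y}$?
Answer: $\frac{2141}{607392938} \approx 3.5249 \cdot 10^{-6}$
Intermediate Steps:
$j{\left(f \right)} = -11 - \frac{3}{f}$ ($j{\left(f \right)} = 11 \left(-1\right) - \frac{3}{f} = -11 - \frac{3}{f}$)
$R{\left(w,O \right)} = -2 + \frac{1}{- \frac{151}{14} - \frac{19}{O}}$ ($R{\left(w,O \right)} = -2 + \frac{1}{\left(-11 - \frac{3}{-14}\right) - \frac{19}{O}} = -2 + \frac{1}{\left(-11 - - \frac{3}{14}\right) - \frac{19}{O}} = -2 + \frac{1}{\left(-11 + \frac{3}{14}\right) - \frac{19}{O}} = -2 + \frac{1}{- \frac{151}{14} - \frac{19}{O}}$)
$\frac{1}{R{\left(- 38 \left(-4 - 1\right) 4,693 \right)} + 283698} = \frac{1}{\frac{4 \left(-133 - 54747\right)}{266 + 151 \cdot 693} + 283698} = \frac{1}{\frac{4 \left(-133 - 54747\right)}{266 + 104643} + 283698} = \frac{1}{4 \cdot \frac{1}{104909} \left(-54880\right) + 283698} = \frac{1}{- \frac{4480}{2141} + 283698} = \frac{1}{\frac{607392938}{2141}} = \frac{2141}{607392938}$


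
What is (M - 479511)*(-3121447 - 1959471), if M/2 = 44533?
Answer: 1983819028510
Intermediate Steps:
M = 89066 (M = 2*44533 = 89066)
(M - 479511)*(-3121447 - 1959471) = (89066 - 479511)*(-3121447 - 1959471) = -390445*(-5080918) = 1983819028510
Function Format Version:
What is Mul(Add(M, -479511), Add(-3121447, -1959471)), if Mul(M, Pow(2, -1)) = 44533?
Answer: 1983819028510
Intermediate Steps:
M = 89066 (M = Mul(2, 44533) = 89066)
Mul(Add(M, -479511), Add(-3121447, -1959471)) = Mul(Add(89066, -479511), Add(-3121447, -1959471)) = Mul(-390445, -5080918) = 1983819028510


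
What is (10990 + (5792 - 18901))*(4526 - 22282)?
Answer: 37624964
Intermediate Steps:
(10990 + (5792 - 18901))*(4526 - 22282) = (10990 - 13109)*(-17756) = -2119*(-17756) = 37624964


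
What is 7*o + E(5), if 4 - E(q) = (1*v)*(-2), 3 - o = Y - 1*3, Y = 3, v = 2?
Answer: 29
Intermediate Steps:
o = 3 (o = 3 - (3 - 1*3) = 3 - (3 - 3) = 3 - 1*0 = 3 + 0 = 3)
E(q) = 8 (E(q) = 4 - 1*2*(-2) = 4 - 2*(-2) = 4 - 1*(-4) = 4 + 4 = 8)
7*o + E(5) = 7*3 + 8 = 21 + 8 = 29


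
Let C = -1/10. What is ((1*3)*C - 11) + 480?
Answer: 4687/10 ≈ 468.70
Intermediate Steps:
C = -1/10 (C = -1*1/10 = -1/10 ≈ -0.10000)
((1*3)*C - 11) + 480 = ((1*3)*(-1/10) - 11) + 480 = (3*(-1/10) - 11) + 480 = (-3/10 - 11) + 480 = -113/10 + 480 = 4687/10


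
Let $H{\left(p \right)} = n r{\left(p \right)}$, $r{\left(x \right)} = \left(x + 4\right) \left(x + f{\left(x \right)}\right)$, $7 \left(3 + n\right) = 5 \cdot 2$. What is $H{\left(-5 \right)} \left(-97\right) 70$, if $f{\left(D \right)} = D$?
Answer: $106700$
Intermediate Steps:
$n = - \frac{11}{7}$ ($n = -3 + \frac{5 \cdot 2}{7} = -3 + \frac{1}{7} \cdot 10 = -3 + \frac{10}{7} = - \frac{11}{7} \approx -1.5714$)
$r{\left(x \right)} = 2 x \left(4 + x\right)$ ($r{\left(x \right)} = \left(x + 4\right) \left(x + x\right) = \left(4 + x\right) 2 x = 2 x \left(4 + x\right)$)
$H{\left(p \right)} = - \frac{22 p \left(4 + p\right)}{7}$ ($H{\left(p \right)} = - \frac{11 \cdot 2 p \left(4 + p\right)}{7} = - \frac{22 p \left(4 + p\right)}{7}$)
$H{\left(-5 \right)} \left(-97\right) 70 = \frac{22}{7} \left(-5\right) \left(-4 - -5\right) \left(-97\right) 70 = \frac{22}{7} \left(-5\right) \left(-4 + 5\right) \left(-97\right) 70 = \frac{22}{7} \left(-5\right) 1 \left(-97\right) 70 = \left(- \frac{110}{7}\right) \left(-97\right) 70 = \frac{10670}{7} \cdot 70 = 106700$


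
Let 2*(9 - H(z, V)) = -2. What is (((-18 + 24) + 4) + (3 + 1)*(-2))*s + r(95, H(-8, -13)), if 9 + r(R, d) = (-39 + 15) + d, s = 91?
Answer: 159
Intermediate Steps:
H(z, V) = 10 (H(z, V) = 9 - 1/2*(-2) = 9 + 1 = 10)
r(R, d) = -33 + d (r(R, d) = -9 + ((-39 + 15) + d) = -9 + (-24 + d) = -33 + d)
(((-18 + 24) + 4) + (3 + 1)*(-2))*s + r(95, H(-8, -13)) = (((-18 + 24) + 4) + (3 + 1)*(-2))*91 + (-33 + 10) = ((6 + 4) + 4*(-2))*91 - 23 = (10 - 8)*91 - 23 = 2*91 - 23 = 182 - 23 = 159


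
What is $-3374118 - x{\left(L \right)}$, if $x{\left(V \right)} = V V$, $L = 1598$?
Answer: $-5927722$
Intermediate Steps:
$x{\left(V \right)} = V^{2}$
$-3374118 - x{\left(L \right)} = -3374118 - 1598^{2} = -3374118 - 2553604 = -5927722$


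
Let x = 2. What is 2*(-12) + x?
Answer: -22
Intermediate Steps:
2*(-12) + x = 2*(-12) + 2 = -24 + 2 = -22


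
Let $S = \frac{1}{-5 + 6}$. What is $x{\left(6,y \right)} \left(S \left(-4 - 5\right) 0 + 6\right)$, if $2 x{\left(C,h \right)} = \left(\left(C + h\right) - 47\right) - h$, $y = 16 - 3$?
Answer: $-123$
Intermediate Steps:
$y = 13$ ($y = 16 - 3 = 13$)
$S = 1$ ($S = 1^{-1} = 1$)
$x{\left(C,h \right)} = - \frac{47}{2} + \frac{C}{2}$ ($x{\left(C,h \right)} = \frac{\left(\left(C + h\right) - 47\right) - h}{2} = \frac{\left(-47 + C + h\right) - h}{2} = \frac{-47 + C}{2} = - \frac{47}{2} + \frac{C}{2}$)
$x{\left(6,y \right)} \left(S \left(-4 - 5\right) 0 + 6\right) = \left(- \frac{47}{2} + \frac{1}{2} \cdot 6\right) \left(1 \left(-4 - 5\right) 0 + 6\right) = \left(- \frac{47}{2} + 3\right) \left(1 \left(\left(-9\right) 0\right) + 6\right) = - \frac{41 \left(1 \cdot 0 + 6\right)}{2} = - \frac{41 \left(0 + 6\right)}{2} = \left(- \frac{41}{2}\right) 6 = -123$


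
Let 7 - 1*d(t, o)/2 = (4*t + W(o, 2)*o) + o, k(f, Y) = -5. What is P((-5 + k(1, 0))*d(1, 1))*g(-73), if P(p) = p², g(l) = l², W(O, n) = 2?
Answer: 0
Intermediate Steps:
d(t, o) = 14 - 8*t - 6*o (d(t, o) = 14 - 2*((4*t + 2*o) + o) = 14 - 2*((2*o + 4*t) + o) = 14 - 2*(3*o + 4*t) = 14 + (-8*t - 6*o) = 14 - 8*t - 6*o)
P((-5 + k(1, 0))*d(1, 1))*g(-73) = ((-5 - 5)*(14 - 8*1 - 6*1))²*(-73)² = (-10*(14 - 8 - 6))²*5329 = (-10*0)²*5329 = 0²*5329 = 0*5329 = 0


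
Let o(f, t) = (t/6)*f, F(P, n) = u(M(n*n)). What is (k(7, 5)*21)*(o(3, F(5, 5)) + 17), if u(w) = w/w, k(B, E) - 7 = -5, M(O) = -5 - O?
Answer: 735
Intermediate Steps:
k(B, E) = 2 (k(B, E) = 7 - 5 = 2)
u(w) = 1
F(P, n) = 1
o(f, t) = f*t/6 (o(f, t) = (t*(1/6))*f = (t/6)*f = f*t/6)
(k(7, 5)*21)*(o(3, F(5, 5)) + 17) = (2*21)*((1/6)*3*1 + 17) = 42*(1/2 + 17) = 42*(35/2) = 735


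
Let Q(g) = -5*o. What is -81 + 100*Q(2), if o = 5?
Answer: -2581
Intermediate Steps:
Q(g) = -25 (Q(g) = -5*5 = -25)
-81 + 100*Q(2) = -81 + 100*(-25) = -81 - 2500 = -2581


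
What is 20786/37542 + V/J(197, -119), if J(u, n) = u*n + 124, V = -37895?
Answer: 317893804/145906983 ≈ 2.1787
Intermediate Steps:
J(u, n) = 124 + n*u (J(u, n) = n*u + 124 = 124 + n*u)
20786/37542 + V/J(197, -119) = 20786/37542 - 37895/(124 - 119*197) = 20786*(1/37542) - 37895/(124 - 23443) = 10393/18771 - 37895/(-23319) = 10393/18771 - 37895*(-1/23319) = 10393/18771 + 37895/23319 = 317893804/145906983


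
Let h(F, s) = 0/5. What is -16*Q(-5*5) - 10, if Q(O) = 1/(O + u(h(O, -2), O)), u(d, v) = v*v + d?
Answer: -752/75 ≈ -10.027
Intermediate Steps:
h(F, s) = 0 (h(F, s) = 0*(⅕) = 0)
u(d, v) = d + v² (u(d, v) = v² + d = d + v²)
Q(O) = 1/(O + O²) (Q(O) = 1/(O + (0 + O²)) = 1/(O + O²))
-16*Q(-5*5) - 10 = -16/(((-5*5))*(1 - 5*5)) - 10 = -16/((-25)*(1 - 25)) - 10 = -(-16)/(25*(-24)) - 10 = -(-16)*(-1)/(25*24) - 10 = -16*1/600 - 10 = -2/75 - 10 = -752/75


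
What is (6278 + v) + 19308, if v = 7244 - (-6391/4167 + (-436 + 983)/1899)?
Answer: 9622148650/293079 ≈ 32831.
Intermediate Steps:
v = 2123429356/293079 (v = 7244 - (-6391*1/4167 + 547*(1/1899)) = 7244 - (-6391/4167 + 547/1899) = 7244 - 1*(-365080/293079) = 7244 + 365080/293079 = 2123429356/293079 ≈ 7245.2)
(6278 + v) + 19308 = (6278 + 2123429356/293079) + 19308 = 3963379318/293079 + 19308 = 9622148650/293079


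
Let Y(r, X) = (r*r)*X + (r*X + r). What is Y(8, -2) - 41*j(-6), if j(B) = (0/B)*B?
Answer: -136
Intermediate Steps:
Y(r, X) = r + X*r + X*r**2 (Y(r, X) = r**2*X + (X*r + r) = X*r**2 + (r + X*r) = r + X*r + X*r**2)
j(B) = 0 (j(B) = 0*B = 0)
Y(8, -2) - 41*j(-6) = 8*(1 - 2 - 2*8) - 41*0 = 8*(1 - 2 - 16) + 0 = 8*(-17) + 0 = -136 + 0 = -136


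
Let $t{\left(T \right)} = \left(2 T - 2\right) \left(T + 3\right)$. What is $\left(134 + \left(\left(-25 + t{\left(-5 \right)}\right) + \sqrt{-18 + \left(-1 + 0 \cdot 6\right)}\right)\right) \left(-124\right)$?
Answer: $-16492 - 124 i \sqrt{19} \approx -16492.0 - 540.5 i$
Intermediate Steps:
$t{\left(T \right)} = \left(-2 + 2 T\right) \left(3 + T\right)$
$\left(134 + \left(\left(-25 + t{\left(-5 \right)}\right) + \sqrt{-18 + \left(-1 + 0 \cdot 6\right)}\right)\right) \left(-124\right) = \left(134 + \left(\left(-25 + \left(-6 + 2 \left(-5\right)^{2} + 4 \left(-5\right)\right)\right) + \sqrt{-18 + \left(-1 + 0 \cdot 6\right)}\right)\right) \left(-124\right) = \left(134 + \left(\left(-25 - -24\right) + \sqrt{-18 + \left(-1 + 0\right)}\right)\right) \left(-124\right) = \left(134 + \left(\left(-25 - -24\right) + \sqrt{-18 - 1}\right)\right) \left(-124\right) = \left(134 + \left(\left(-25 + 24\right) + \sqrt{-19}\right)\right) \left(-124\right) = \left(134 - \left(1 - i \sqrt{19}\right)\right) \left(-124\right) = \left(133 + i \sqrt{19}\right) \left(-124\right) = -16492 - 124 i \sqrt{19}$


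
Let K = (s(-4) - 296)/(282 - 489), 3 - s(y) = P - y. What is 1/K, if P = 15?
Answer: 69/104 ≈ 0.66346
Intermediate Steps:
s(y) = -12 + y (s(y) = 3 - (15 - y) = 3 + (-15 + y) = -12 + y)
K = 104/69 (K = ((-12 - 4) - 296)/(282 - 489) = (-16 - 296)/(-207) = -312*(-1/207) = 104/69 ≈ 1.5072)
1/K = 1/(104/69) = 69/104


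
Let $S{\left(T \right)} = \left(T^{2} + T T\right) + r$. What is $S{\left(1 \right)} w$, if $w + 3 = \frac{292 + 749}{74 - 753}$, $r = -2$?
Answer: $0$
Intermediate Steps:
$w = - \frac{3078}{679}$ ($w = -3 + \frac{292 + 749}{74 - 753} = -3 + \frac{1041}{-679} = -3 + 1041 \left(- \frac{1}{679}\right) = -3 - \frac{1041}{679} = - \frac{3078}{679} \approx -4.5331$)
$S{\left(T \right)} = -2 + 2 T^{2}$ ($S{\left(T \right)} = \left(T^{2} + T T\right) - 2 = \left(T^{2} + T^{2}\right) - 2 = 2 T^{2} - 2 = -2 + 2 T^{2}$)
$S{\left(1 \right)} w = \left(-2 + 2 \cdot 1^{2}\right) \left(- \frac{3078}{679}\right) = \left(-2 + 2 \cdot 1\right) \left(- \frac{3078}{679}\right) = \left(-2 + 2\right) \left(- \frac{3078}{679}\right) = 0 \left(- \frac{3078}{679}\right) = 0$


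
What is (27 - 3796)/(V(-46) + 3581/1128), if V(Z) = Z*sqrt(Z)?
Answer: -15224377992/123861592585 - 220598303616*I*sqrt(46)/123861592585 ≈ -0.12291 - 12.079*I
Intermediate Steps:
V(Z) = Z**(3/2)
(27 - 3796)/(V(-46) + 3581/1128) = (27 - 3796)/((-46)**(3/2) + 3581/1128) = -3769/(-46*I*sqrt(46) + 3581*(1/1128)) = -3769/(-46*I*sqrt(46) + 3581/1128) = -3769/(3581/1128 - 46*I*sqrt(46))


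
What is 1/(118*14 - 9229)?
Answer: -1/7577 ≈ -0.00013198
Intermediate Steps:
1/(118*14 - 9229) = 1/(1652 - 9229) = 1/(-7577) = -1/7577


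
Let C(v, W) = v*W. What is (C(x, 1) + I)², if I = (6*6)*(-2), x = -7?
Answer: 6241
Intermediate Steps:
C(v, W) = W*v
I = -72 (I = 36*(-2) = -72)
(C(x, 1) + I)² = (1*(-7) - 72)² = (-7 - 72)² = (-79)² = 6241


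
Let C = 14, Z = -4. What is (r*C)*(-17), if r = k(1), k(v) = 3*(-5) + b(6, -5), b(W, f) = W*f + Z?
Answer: 11662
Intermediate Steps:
b(W, f) = -4 + W*f (b(W, f) = W*f - 4 = -4 + W*f)
k(v) = -49 (k(v) = 3*(-5) + (-4 + 6*(-5)) = -15 + (-4 - 30) = -15 - 34 = -49)
r = -49
(r*C)*(-17) = -49*14*(-17) = -686*(-17) = 11662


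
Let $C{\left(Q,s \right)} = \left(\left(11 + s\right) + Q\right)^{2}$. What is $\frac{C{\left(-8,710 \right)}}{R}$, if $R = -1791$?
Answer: $- \frac{508369}{1791} \approx -283.85$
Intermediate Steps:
$C{\left(Q,s \right)} = \left(11 + Q + s\right)^{2}$
$\frac{C{\left(-8,710 \right)}}{R} = \frac{\left(11 - 8 + 710\right)^{2}}{-1791} = 713^{2} \left(- \frac{1}{1791}\right) = 508369 \left(- \frac{1}{1791}\right) = - \frac{508369}{1791}$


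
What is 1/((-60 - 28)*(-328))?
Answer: 1/28864 ≈ 3.4645e-5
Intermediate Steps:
1/((-60 - 28)*(-328)) = 1/(-88*(-328)) = 1/28864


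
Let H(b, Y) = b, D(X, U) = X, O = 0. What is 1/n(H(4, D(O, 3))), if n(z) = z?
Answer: 1/4 ≈ 0.25000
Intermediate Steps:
1/n(H(4, D(O, 3))) = 1/4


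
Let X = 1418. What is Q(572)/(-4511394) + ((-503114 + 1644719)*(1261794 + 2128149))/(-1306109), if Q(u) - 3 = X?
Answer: -17458985960333280799/5892372305946 ≈ -2.9630e+6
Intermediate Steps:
Q(u) = 1421 (Q(u) = 3 + 1418 = 1421)
Q(572)/(-4511394) + ((-503114 + 1644719)*(1261794 + 2128149))/(-1306109) = 1421/(-4511394) + ((-503114 + 1644719)*(1261794 + 2128149))/(-1306109) = 1421*(-1/4511394) + (1141605*3389943)*(-1/1306109) = -1421/4511394 + 3869975878515*(-1/1306109) = -1421/4511394 - 3869975878515/1306109 = -17458985960333280799/5892372305946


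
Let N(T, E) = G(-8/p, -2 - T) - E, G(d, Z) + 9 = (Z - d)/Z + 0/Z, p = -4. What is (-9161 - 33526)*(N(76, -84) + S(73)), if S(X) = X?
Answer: -82698948/13 ≈ -6.3615e+6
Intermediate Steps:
G(d, Z) = -9 + (Z - d)/Z (G(d, Z) = -9 + ((Z - d)/Z + 0/Z) = -9 + ((Z - d)/Z + 0) = -9 + (Z - d)/Z)
N(T, E) = -8 - E - 2/(-2 - T) (N(T, E) = (-8 - (-8/(-4))/(-2 - T)) - E = (-8 - (-8*(-¼))/(-2 - T)) - E = (-8 - 1*2/(-2 - T)) - E = (-8 - 2/(-2 - T)) - E = -8 - E - 2/(-2 - T))
(-9161 - 33526)*(N(76, -84) + S(73)) = (-9161 - 33526)*((2 - (2 + 76)*(8 - 84))/(2 + 76) + 73) = -42687*((2 - 1*78*(-76))/78 + 73) = -42687*((2 + 5928)/78 + 73) = -42687*((1/78)*5930 + 73) = -42687*(2965/39 + 73) = -42687*5812/39 = -82698948/13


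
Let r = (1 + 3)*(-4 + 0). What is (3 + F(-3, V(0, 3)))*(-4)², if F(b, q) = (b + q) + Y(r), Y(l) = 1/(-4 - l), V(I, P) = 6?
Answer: 292/3 ≈ 97.333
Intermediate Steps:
r = -16 (r = 4*(-4) = -16)
F(b, q) = 1/12 + b + q (F(b, q) = (b + q) - 1/(4 - 16) = (b + q) - 1/(-12) = (b + q) - 1*(-1/12) = (b + q) + 1/12 = 1/12 + b + q)
(3 + F(-3, V(0, 3)))*(-4)² = (3 + (1/12 - 3 + 6))*(-4)² = (3 + 37/12)*16 = (73/12)*16 = 292/3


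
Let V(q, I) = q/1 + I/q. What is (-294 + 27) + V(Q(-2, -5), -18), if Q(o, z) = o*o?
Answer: -535/2 ≈ -267.50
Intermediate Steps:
Q(o, z) = o**2
V(q, I) = q + I/q (V(q, I) = q*1 + I/q = q + I/q)
(-294 + 27) + V(Q(-2, -5), -18) = (-294 + 27) + ((-2)**2 - 18/((-2)**2)) = -267 + (4 - 18/4) = -267 + (4 - 18*1/4) = -267 + (4 - 9/2) = -267 - 1/2 = -535/2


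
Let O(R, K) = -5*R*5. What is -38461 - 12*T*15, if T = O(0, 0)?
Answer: -38461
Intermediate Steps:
O(R, K) = -25*R
T = 0 (T = -25*0 = 0)
-38461 - 12*T*15 = -38461 - 12*0*15 = -38461 + 0*15 = -38461 + 0 = -38461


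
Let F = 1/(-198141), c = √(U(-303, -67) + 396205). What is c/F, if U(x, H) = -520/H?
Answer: -198141*√1778599085/67 ≈ -1.2472e+8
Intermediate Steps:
c = √1778599085/67 (c = √(-520/(-67) + 396205) = √(-520*(-1/67) + 396205) = √(520/67 + 396205) = √(26546255/67) = √1778599085/67 ≈ 629.45)
F = -1/198141 ≈ -5.0469e-6
c/F = (√1778599085/67)/(-1/198141) = (√1778599085/67)*(-198141) = -198141*√1778599085/67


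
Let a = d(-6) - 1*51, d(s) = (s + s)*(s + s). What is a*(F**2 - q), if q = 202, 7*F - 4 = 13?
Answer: -893637/49 ≈ -18238.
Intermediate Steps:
F = 17/7 (F = 4/7 + (1/7)*13 = 4/7 + 13/7 = 17/7 ≈ 2.4286)
d(s) = 4*s**2 (d(s) = (2*s)*(2*s) = 4*s**2)
a = 93 (a = 4*(-6)**2 - 1*51 = 4*36 - 51 = 144 - 51 = 93)
a*(F**2 - q) = 93*((17/7)**2 - 1*202) = 93*(289/49 - 202) = 93*(-9609/49) = -893637/49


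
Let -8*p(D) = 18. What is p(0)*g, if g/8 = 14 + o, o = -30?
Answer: 288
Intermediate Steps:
p(D) = -9/4 (p(D) = -⅛*18 = -9/4)
g = -128 (g = 8*(14 - 30) = 8*(-16) = -128)
p(0)*g = -9/4*(-128) = 288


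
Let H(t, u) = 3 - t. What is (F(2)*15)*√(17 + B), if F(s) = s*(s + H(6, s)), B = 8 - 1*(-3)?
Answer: -60*√7 ≈ -158.75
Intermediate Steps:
B = 11 (B = 8 + 3 = 11)
F(s) = s*(-3 + s) (F(s) = s*(s + (3 - 1*6)) = s*(s + (3 - 6)) = s*(s - 3) = s*(-3 + s))
(F(2)*15)*√(17 + B) = ((2*(-3 + 2))*15)*√(17 + 11) = ((2*(-1))*15)*√28 = (-2*15)*(2*√7) = -60*√7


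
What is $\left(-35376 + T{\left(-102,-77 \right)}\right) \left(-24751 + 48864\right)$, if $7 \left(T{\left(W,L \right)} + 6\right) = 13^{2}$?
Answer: $- \frac{5968088065}{7} \approx -8.5258 \cdot 10^{8}$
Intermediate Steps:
$T{\left(W,L \right)} = \frac{127}{7}$ ($T{\left(W,L \right)} = -6 + \frac{13^{2}}{7} = -6 + \frac{1}{7} \cdot 169 = -6 + \frac{169}{7} = \frac{127}{7}$)
$\left(-35376 + T{\left(-102,-77 \right)}\right) \left(-24751 + 48864\right) = \left(-35376 + \frac{127}{7}\right) \left(-24751 + 48864\right) = \left(- \frac{247505}{7}\right) 24113 = - \frac{5968088065}{7}$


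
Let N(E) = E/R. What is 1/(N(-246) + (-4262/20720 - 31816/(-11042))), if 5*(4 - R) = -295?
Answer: -171592680/210903673 ≈ -0.81361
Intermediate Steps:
R = 63 (R = 4 - ⅕*(-295) = 4 + 59 = 63)
N(E) = E/63
1/(N(-246) + (-4262/20720 - 31816/(-11042))) = 1/((1/63)*(-246) + (-4262/20720 - 31816/(-11042))) = 1/(-82/21 + (-4262*1/20720 - 31816*(-1/11042))) = 1/(-82/21 + (-2131/10360 + 15908/5521)) = 1/(-82/21 + 153041629/57197560) = 1/(-210903673/171592680) = -171592680/210903673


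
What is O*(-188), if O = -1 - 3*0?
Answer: 188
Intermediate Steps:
O = -1 (O = -1 + 0 = -1)
O*(-188) = -1*(-188) = 188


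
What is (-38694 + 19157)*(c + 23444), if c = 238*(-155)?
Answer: 262694502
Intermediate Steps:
c = -36890
(-38694 + 19157)*(c + 23444) = (-38694 + 19157)*(-36890 + 23444) = -19537*(-13446) = 262694502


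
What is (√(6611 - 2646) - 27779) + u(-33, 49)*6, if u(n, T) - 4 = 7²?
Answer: -27461 + √3965 ≈ -27398.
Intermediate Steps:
u(n, T) = 53 (u(n, T) = 4 + 7² = 4 + 49 = 53)
(√(6611 - 2646) - 27779) + u(-33, 49)*6 = (√(6611 - 2646) - 27779) + 53*6 = (√3965 - 27779) + 318 = (-27779 + √3965) + 318 = -27461 + √3965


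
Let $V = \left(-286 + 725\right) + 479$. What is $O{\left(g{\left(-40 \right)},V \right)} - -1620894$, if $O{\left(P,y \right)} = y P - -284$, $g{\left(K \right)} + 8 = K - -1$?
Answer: $1578032$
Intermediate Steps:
$V = 918$ ($V = 439 + 479 = 918$)
$g{\left(K \right)} = -7 + K$ ($g{\left(K \right)} = -8 + \left(K - -1\right) = -8 + \left(K + 1\right) = -8 + \left(1 + K\right) = -7 + K$)
$O{\left(P,y \right)} = 284 + P y$ ($O{\left(P,y \right)} = P y + \left(286 - 2\right) = P y + 284 = 284 + P y$)
$O{\left(g{\left(-40 \right)},V \right)} - -1620894 = \left(284 + \left(-7 - 40\right) 918\right) - -1620894 = \left(284 - 43146\right) + 1620894 = -42862 + 1620894 = 1578032$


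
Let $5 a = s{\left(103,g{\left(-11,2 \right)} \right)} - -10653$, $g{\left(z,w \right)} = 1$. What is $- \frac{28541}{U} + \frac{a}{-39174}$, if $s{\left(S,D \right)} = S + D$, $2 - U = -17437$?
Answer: $- \frac{641990777}{379530770} \approx -1.6915$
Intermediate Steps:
$U = 17439$ ($U = 2 - -17437 = 2 + 17437 = 17439$)
$s{\left(S,D \right)} = D + S$
$a = \frac{10757}{5}$ ($a = \frac{\left(1 + 103\right) - -10653}{5} = \frac{104 + 10653}{5} = \frac{1}{5} \cdot 10757 = \frac{10757}{5} \approx 2151.4$)
$- \frac{28541}{U} + \frac{a}{-39174} = - \frac{28541}{17439} + \frac{10757}{5 \left(-39174\right)} = \left(-28541\right) \frac{1}{17439} + \frac{10757}{5} \left(- \frac{1}{39174}\right) = - \frac{28541}{17439} - \frac{10757}{195870} = - \frac{641990777}{379530770}$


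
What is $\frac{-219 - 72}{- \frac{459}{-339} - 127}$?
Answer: $\frac{32883}{14198} \approx 2.316$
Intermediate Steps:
$\frac{-219 - 72}{- \frac{459}{-339} - 127} = - \frac{291}{\left(-459\right) \left(- \frac{1}{339}\right) - 127} = - \frac{291}{\frac{153}{113} - 127} = - \frac{291}{- \frac{14198}{113}} = \left(-291\right) \left(- \frac{113}{14198}\right) = \frac{32883}{14198}$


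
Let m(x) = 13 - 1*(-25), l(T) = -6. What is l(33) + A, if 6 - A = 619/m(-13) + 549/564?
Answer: -61663/3572 ≈ -17.263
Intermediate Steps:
m(x) = 38 (m(x) = 13 + 25 = 38)
A = -40231/3572 (A = 6 - (619/38 + 549/564) = 6 - (619*(1/38) + 549*(1/564)) = 6 - (619/38 + 183/188) = 6 - 1*61663/3572 = 6 - 61663/3572 = -40231/3572 ≈ -11.263)
l(33) + A = -6 - 40231/3572 = -61663/3572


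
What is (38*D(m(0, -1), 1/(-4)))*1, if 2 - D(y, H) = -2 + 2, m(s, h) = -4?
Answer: 76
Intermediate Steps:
D(y, H) = 2 (D(y, H) = 2 - (-2 + 2) = 2 - 1*0 = 2 + 0 = 2)
(38*D(m(0, -1), 1/(-4)))*1 = (38*2)*1 = 76*1 = 76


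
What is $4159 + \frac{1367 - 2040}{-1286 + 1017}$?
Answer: $\frac{1119444}{269} \approx 4161.5$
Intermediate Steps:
$4159 + \frac{1367 - 2040}{-1286 + 1017} = 4159 - \frac{673}{-269} = 4159 - - \frac{673}{269} = 4159 + \frac{673}{269} = \frac{1119444}{269}$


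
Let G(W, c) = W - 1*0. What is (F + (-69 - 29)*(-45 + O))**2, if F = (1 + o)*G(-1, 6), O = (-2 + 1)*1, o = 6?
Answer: 20259001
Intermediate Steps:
G(W, c) = W (G(W, c) = W + 0 = W)
O = -1 (O = -1*1 = -1)
F = -7 (F = (1 + 6)*(-1) = 7*(-1) = -7)
(F + (-69 - 29)*(-45 + O))**2 = (-7 + (-69 - 29)*(-45 - 1))**2 = (-7 - 98*(-46))**2 = (-7 + 4508)**2 = 4501**2 = 20259001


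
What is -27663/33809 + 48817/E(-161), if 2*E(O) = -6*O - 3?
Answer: 3274268437/32558067 ≈ 100.57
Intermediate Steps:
E(O) = -3/2 - 3*O (E(O) = (-6*O - 3)/2 = (-3 - 6*O)/2 = -3/2 - 3*O)
-27663/33809 + 48817/E(-161) = -27663/33809 + 48817/(-3/2 - 3*(-161)) = -27663*1/33809 + 48817/(-3/2 + 483) = -27663/33809 + 48817/(963/2) = -27663/33809 + 48817*(2/963) = -27663/33809 + 97634/963 = 3274268437/32558067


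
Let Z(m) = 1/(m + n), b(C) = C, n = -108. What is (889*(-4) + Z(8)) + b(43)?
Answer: -351301/100 ≈ -3513.0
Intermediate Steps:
Z(m) = 1/(-108 + m) (Z(m) = 1/(m - 108) = 1/(-108 + m))
(889*(-4) + Z(8)) + b(43) = (889*(-4) + 1/(-108 + 8)) + 43 = (-3556 + 1/(-100)) + 43 = (-3556 - 1/100) + 43 = -355601/100 + 43 = -351301/100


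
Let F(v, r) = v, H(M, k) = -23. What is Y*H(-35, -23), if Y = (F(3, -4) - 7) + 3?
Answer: 23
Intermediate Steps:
Y = -1 (Y = (3 - 7) + 3 = -4 + 3 = -1)
Y*H(-35, -23) = -1*(-23) = 23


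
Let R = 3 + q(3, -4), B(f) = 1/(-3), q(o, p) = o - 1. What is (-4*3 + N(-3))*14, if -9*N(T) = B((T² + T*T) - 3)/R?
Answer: -22666/135 ≈ -167.90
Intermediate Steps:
q(o, p) = -1 + o
B(f) = -⅓
R = 5 (R = 3 + (-1 + 3) = 3 + 2 = 5)
N(T) = 1/135 (N(T) = -(-1)/(27*5) = -⅑*(-1/15) = 1/135)
(-4*3 + N(-3))*14 = (-4*3 + 1/135)*14 = (-12 + 1/135)*14 = -1619/135*14 = -22666/135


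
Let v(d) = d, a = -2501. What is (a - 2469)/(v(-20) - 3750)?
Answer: 497/377 ≈ 1.3183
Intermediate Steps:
(a - 2469)/(v(-20) - 3750) = (-2501 - 2469)/(-20 - 3750) = -4970/(-3770) = -4970*(-1/3770) = 497/377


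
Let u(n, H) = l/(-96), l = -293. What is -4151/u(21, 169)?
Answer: -398496/293 ≈ -1360.1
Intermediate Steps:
u(n, H) = 293/96 (u(n, H) = -293/(-96) = -293*(-1/96) = 293/96)
-4151/u(21, 169) = -4151/293/96 = -4151*96/293 = -398496/293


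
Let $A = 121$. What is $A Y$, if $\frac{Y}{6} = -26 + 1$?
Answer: $-18150$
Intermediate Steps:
$Y = -150$ ($Y = 6 \left(-26 + 1\right) = 6 \left(-25\right) = -150$)
$A Y = 121 \left(-150\right) = -18150$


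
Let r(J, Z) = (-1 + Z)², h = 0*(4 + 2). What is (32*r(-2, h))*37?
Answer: 1184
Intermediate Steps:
h = 0 (h = 0*6 = 0)
(32*r(-2, h))*37 = (32*(-1 + 0)²)*37 = (32*(-1)²)*37 = (32*1)*37 = 32*37 = 1184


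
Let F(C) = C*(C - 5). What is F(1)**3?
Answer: -64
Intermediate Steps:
F(C) = C*(-5 + C)
F(1)**3 = (1*(-5 + 1))**3 = (1*(-4))**3 = (-4)**3 = -64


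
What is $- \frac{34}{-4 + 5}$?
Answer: $-34$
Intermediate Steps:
$- \frac{34}{-4 + 5} = - \frac{34}{1} = \left(-34\right) 1 = -34$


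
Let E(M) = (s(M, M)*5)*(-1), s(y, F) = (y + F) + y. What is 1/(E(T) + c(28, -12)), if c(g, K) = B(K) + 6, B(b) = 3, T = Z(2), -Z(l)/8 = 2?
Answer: 1/249 ≈ 0.0040161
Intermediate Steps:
Z(l) = -16 (Z(l) = -8*2 = -16)
T = -16
s(y, F) = F + 2*y (s(y, F) = (F + y) + y = F + 2*y)
c(g, K) = 9 (c(g, K) = 3 + 6 = 9)
E(M) = -15*M (E(M) = ((M + 2*M)*5)*(-1) = ((3*M)*5)*(-1) = (15*M)*(-1) = -15*M)
1/(E(T) + c(28, -12)) = 1/(-15*(-16) + 9) = 1/(240 + 9) = 1/249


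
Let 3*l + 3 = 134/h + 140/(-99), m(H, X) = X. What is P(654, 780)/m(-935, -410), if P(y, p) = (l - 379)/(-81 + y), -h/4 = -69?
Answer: 5195789/3209613660 ≈ 0.0016188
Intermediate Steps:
h = 276 (h = -4*(-69) = 276)
l = -17891/13662 (l = -1 + (134/276 + 140/(-99))/3 = -1 + (134*(1/276) + 140*(-1/99))/3 = -1 + (67/138 - 140/99)/3 = -1 + (⅓)*(-4229/4554) = -1 - 4229/13662 = -17891/13662 ≈ -1.3095)
P(y, p) = -5195789/(13662*(-81 + y)) (P(y, p) = (-17891/13662 - 379)/(-81 + y) = -5195789/(13662*(-81 + y)))
P(654, 780)/m(-935, -410) = -5195789/(-1106622 + 13662*654)/(-410) = -5195789/(-1106622 + 8934948)*(-1/410) = -5195789/7828326*(-1/410) = 5195789/3209613660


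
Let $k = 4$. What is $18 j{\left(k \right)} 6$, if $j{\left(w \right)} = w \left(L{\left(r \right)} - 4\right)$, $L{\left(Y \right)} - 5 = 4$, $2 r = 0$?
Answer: $2160$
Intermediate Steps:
$r = 0$ ($r = \frac{1}{2} \cdot 0 = 0$)
$L{\left(Y \right)} = 9$ ($L{\left(Y \right)} = 5 + 4 = 9$)
$j{\left(w \right)} = 5 w$ ($j{\left(w \right)} = w \left(9 - 4\right) = w 5 = 5 w$)
$18 j{\left(k \right)} 6 = 18 \cdot 5 \cdot 4 \cdot 6 = 18 \cdot 20 \cdot 6 = 360 \cdot 6 = 2160$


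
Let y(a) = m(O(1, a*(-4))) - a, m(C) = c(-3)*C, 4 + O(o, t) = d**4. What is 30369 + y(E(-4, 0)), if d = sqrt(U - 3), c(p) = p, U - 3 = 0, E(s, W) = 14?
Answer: 30367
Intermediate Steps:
U = 3 (U = 3 + 0 = 3)
d = 0 (d = sqrt(3 - 3) = sqrt(0) = 0)
O(o, t) = -4 (O(o, t) = -4 + 0**4 = -4 + 0 = -4)
m(C) = -3*C
y(a) = 12 - a (y(a) = -3*(-4) - a = 12 - a)
30369 + y(E(-4, 0)) = 30369 + (12 - 1*14) = 30369 + (12 - 14) = 30369 - 2 = 30367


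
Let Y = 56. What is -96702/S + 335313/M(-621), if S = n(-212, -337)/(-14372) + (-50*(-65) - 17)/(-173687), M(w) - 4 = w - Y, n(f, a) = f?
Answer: 6768854162896522/270406689 ≈ 2.5032e+7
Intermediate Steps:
M(w) = -52 + w (M(w) = 4 + (w - 1*56) = 4 + (w - 56) = 4 + (-56 + w) = -52 + w)
S = -2410758/624057391 (S = -212/(-14372) + (-50*(-65) - 17)/(-173687) = -212*(-1/14372) + (3250 - 17)*(-1/173687) = 53/3593 + 3233*(-1/173687) = 53/3593 - 3233/173687 = -2410758/624057391 ≈ -0.0038630)
-96702/S + 335313/M(-621) = -96702/(-2410758/624057391) + 335313/(-52 - 621) = -96702*(-624057391/2410758) + 335313/(-673) = 10057932970747/401793 + 335313*(-1/673) = 10057932970747/401793 - 335313/673 = 6768854162896522/270406689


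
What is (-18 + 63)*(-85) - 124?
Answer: -3949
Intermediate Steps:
(-18 + 63)*(-85) - 124 = 45*(-85) - 124 = -3825 - 124 = -3949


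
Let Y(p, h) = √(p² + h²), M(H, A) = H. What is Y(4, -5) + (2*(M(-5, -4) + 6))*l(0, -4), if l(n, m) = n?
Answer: √41 ≈ 6.4031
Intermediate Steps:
Y(p, h) = √(h² + p²)
Y(4, -5) + (2*(M(-5, -4) + 6))*l(0, -4) = √((-5)² + 4²) + (2*(-5 + 6))*0 = √(25 + 16) + (2*1)*0 = √41 + 2*0 = √41 + 0 = √41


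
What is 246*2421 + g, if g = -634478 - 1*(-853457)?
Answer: 814545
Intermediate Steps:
g = 218979 (g = -634478 + 853457 = 218979)
246*2421 + g = 246*2421 + 218979 = 595566 + 218979 = 814545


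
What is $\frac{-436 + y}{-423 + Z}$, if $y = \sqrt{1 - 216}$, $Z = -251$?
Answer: $\frac{218}{337} - \frac{i \sqrt{215}}{674} \approx 0.64688 - 0.021755 i$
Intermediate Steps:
$y = i \sqrt{215}$ ($y = \sqrt{-215} = i \sqrt{215} \approx 14.663 i$)
$\frac{-436 + y}{-423 + Z} = \frac{-436 + i \sqrt{215}}{-423 - 251} = \frac{-436 + i \sqrt{215}}{-674} = \left(-436 + i \sqrt{215}\right) \left(- \frac{1}{674}\right) = \frac{218}{337} - \frac{i \sqrt{215}}{674}$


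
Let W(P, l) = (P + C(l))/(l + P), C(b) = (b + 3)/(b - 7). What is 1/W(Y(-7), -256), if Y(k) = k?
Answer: 69169/1588 ≈ 43.557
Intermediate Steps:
C(b) = (3 + b)/(-7 + b)
W(P, l) = (P + (3 + l)/(-7 + l))/(P + l) (W(P, l) = (P + (3 + l)/(-7 + l))/(l + P) = (P + (3 + l)/(-7 + l))/(P + l))
1/W(Y(-7), -256) = 1/((3 - 256 - 7*(-7 - 256))/((-7 - 256)*(-7 - 256))) = 1/((3 - 256 - 7*(-263))/(-263*(-263))) = 1/(-1/263*(-1/263)*(3 - 256 + 1841)) = 1/(-1/263*(-1/263)*1588) = 1/(1588/69169) = 69169/1588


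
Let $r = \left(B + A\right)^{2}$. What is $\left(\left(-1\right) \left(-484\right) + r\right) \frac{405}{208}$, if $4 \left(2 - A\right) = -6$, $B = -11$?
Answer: $\frac{875205}{832} \approx 1051.9$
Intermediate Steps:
$A = \frac{7}{2}$ ($A = 2 - - \frac{3}{2} = 2 + \frac{3}{2} = \frac{7}{2} \approx 3.5$)
$r = \frac{225}{4}$ ($r = \left(-11 + \frac{7}{2}\right)^{2} = \left(- \frac{15}{2}\right)^{2} = \frac{225}{4} \approx 56.25$)
$\left(\left(-1\right) \left(-484\right) + r\right) \frac{405}{208} = \left(\left(-1\right) \left(-484\right) + \frac{225}{4}\right) \frac{405}{208} = \left(484 + \frac{225}{4}\right) 405 \cdot \frac{1}{208} = \frac{2161}{4} \cdot \frac{405}{208} = \frac{875205}{832}$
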